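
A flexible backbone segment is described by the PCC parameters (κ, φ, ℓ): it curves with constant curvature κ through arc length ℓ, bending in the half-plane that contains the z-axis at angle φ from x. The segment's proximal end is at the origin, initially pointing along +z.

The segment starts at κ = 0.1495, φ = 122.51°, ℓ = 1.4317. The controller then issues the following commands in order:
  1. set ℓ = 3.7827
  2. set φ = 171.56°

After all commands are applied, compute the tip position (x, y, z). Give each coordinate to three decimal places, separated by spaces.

-1.030 0.153 3.584

initial: κ=0.1495, φ=122.51°, ℓ=1.4317
cmd 1: set ℓ=3.7827 → (κ,φ,ℓ)=(0.1495,122.51°,3.7827) → tip=(-0.5597,0.8782,3.5843)
cmd 2: set φ=171.56° → (κ,φ,ℓ)=(0.1495,171.56°,3.7827) → tip=(-1.0301,0.1528,3.5843)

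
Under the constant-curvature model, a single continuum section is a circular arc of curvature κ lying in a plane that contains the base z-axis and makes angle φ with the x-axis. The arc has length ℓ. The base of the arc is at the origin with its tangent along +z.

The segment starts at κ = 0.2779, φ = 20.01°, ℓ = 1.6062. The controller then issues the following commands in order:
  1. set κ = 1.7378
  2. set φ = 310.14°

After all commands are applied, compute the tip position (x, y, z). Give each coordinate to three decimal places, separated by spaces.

initial: κ=0.2779, φ=20.01°, ℓ=1.6062
cmd 1: set κ=1.7378 → (κ,φ,ℓ)=(1.7378,20.01°,1.6062) → tip=(1.0486,0.3819,0.1975)
cmd 2: set φ=310.14° → (κ,φ,ℓ)=(1.7378,310.14°,1.6062) → tip=(0.7194,-0.8531,0.1975)

0.719 -0.853 0.198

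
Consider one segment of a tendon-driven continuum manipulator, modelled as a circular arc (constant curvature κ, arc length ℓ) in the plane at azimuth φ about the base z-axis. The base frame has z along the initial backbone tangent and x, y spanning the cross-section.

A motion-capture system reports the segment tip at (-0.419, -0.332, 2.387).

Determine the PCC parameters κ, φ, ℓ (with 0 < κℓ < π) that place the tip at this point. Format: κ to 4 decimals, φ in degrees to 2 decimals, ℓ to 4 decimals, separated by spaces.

0.1787 218.39 2.4660

ρ = √(x²+y²) = √(-0.419² + -0.332²) = 0.53459
φ = atan2(y, x) mod 360° = atan2(-0.332, -0.419) = 218.3920°
|p|² = ρ² + z² = 0.53459² + 2.387² = 5.98355
κ = 2ρ / |p|² = 2×0.53459 / 5.98355 = 0.17869
θ = 2·atan2(ρ, z) = 2·atan2(0.53459, 2.387) = 0.44065 rad
ℓ = θ/κ = 0.44065/0.17869 = 2.46603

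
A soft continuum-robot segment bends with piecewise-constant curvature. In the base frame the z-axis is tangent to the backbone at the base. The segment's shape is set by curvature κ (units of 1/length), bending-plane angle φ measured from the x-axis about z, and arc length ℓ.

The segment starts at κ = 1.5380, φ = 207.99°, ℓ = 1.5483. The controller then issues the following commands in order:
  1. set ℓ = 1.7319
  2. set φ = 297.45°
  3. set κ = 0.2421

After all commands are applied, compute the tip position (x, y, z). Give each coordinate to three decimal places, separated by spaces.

initial: κ=1.5380, φ=207.99°, ℓ=1.5483
cmd 1: set ℓ=1.7319 → (κ,φ,ℓ)=(1.5380,207.99°,1.7319) → tip=(-1.0839,-0.5761,0.2991)
cmd 2: set φ=297.45° → (κ,φ,ℓ)=(1.5380,297.45°,1.7319) → tip=(0.5659,-1.0893,0.2991)
cmd 3: set κ=0.2421 → (κ,φ,ℓ)=(0.2421,297.45°,1.7319) → tip=(0.1649,-0.3175,1.6816)

0.165 -0.318 1.682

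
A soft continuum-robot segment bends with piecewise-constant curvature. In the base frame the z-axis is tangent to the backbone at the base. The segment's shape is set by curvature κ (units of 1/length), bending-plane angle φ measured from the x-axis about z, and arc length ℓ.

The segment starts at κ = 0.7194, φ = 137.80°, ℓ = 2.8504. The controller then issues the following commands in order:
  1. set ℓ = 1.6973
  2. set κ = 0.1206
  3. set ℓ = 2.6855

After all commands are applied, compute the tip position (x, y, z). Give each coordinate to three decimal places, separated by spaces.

initial: κ=0.7194, φ=137.80°, ℓ=2.8504
cmd 1: set ℓ=1.6973 → (κ,φ,ℓ)=(0.7194,137.80°,1.6973) → tip=(-0.6769,0.6138,1.3059)
cmd 2: set κ=0.1206 → (κ,φ,ℓ)=(0.1206,137.80°,1.6973) → tip=(-0.1282,0.1163,1.6855)
cmd 3: set ℓ=2.6855 → (κ,φ,ℓ)=(0.1206,137.80°,2.6855) → tip=(-0.3194,0.2896,2.6388)

-0.319 0.290 2.639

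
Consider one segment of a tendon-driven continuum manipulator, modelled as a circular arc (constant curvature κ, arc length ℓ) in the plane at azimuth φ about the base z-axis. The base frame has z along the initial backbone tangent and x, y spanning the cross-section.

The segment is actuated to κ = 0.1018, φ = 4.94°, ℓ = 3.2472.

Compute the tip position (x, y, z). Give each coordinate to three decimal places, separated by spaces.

0.530 0.046 3.188

θ = κ·ℓ = 0.1018 × 3.2472 = 0.33056 rad
ρ = (1 − cos θ)/κ = (1 − 0.94586)/0.1018 = 0.53184
z = sin θ / κ = 0.32458/0.1018 = 3.18838
x = ρ cos φ = 0.53184 × cos(4.94°) = 0.52986
y = ρ sin φ = 0.53184 × sin(4.94°) = 0.04580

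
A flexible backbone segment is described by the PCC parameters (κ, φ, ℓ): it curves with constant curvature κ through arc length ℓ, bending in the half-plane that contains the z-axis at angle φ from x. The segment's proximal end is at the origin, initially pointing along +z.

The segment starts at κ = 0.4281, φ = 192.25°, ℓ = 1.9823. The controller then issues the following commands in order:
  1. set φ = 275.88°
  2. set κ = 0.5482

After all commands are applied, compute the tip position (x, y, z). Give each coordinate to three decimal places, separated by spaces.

initial: κ=0.4281, φ=192.25°, ℓ=1.9823
cmd 1: set φ=275.88° → (κ,φ,ℓ)=(0.4281,275.88°,1.9823) → tip=(0.0811,-0.7877,1.7528)
cmd 2: set κ=0.5482 → (κ,φ,ℓ)=(0.5482,275.88°,1.9823) → tip=(0.0999,-0.9700,1.6145)

0.100 -0.970 1.615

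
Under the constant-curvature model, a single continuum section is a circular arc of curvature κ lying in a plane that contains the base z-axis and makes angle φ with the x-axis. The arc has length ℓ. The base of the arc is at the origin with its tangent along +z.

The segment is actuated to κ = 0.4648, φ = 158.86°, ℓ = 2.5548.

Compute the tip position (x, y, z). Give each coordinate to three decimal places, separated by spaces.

-1.256 0.486 1.995

θ = κ·ℓ = 0.4648 × 2.5548 = 1.18747 rad
ρ = (1 − cos θ)/κ = (1 − 0.37401)/0.4648 = 1.34680
z = sin θ / κ = 0.92743/0.4648 = 1.99532
x = ρ cos φ = 1.34680 × cos(158.86°) = -1.25616
y = ρ sin φ = 1.34680 × sin(158.86°) = 0.48572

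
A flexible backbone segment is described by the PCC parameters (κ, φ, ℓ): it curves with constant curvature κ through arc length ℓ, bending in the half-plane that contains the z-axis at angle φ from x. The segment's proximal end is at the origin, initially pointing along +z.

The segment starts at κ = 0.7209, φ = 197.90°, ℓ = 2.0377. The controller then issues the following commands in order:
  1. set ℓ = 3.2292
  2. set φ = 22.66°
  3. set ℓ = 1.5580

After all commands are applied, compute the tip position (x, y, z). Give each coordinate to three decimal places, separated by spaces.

initial: κ=0.7209, φ=197.90°, ℓ=2.0377
cmd 1: set ℓ=3.2292 → (κ,φ,ℓ)=(0.7209,197.90°,3.2292) → tip=(-2.2266,-0.7192,1.0082)
cmd 2: set φ=22.66° → (κ,φ,ℓ)=(0.7209,22.66°,3.2292) → tip=(2.1593,0.9015,1.0082)
cmd 3: set ℓ=1.5580 → (κ,φ,ℓ)=(0.7209,22.66°,1.5580) → tip=(0.7260,0.3031,1.2505)

0.726 0.303 1.250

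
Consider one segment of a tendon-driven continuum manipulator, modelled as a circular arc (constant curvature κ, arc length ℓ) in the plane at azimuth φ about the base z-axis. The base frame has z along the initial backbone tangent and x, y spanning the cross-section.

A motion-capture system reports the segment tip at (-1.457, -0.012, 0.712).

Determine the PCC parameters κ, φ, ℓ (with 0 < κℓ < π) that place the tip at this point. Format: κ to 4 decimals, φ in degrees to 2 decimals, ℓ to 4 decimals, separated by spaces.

1.1080 180.47 2.0148

ρ = √(x²+y²) = √(-1.457² + -0.012²) = 1.45705
φ = atan2(y, x) mod 360° = atan2(-0.012, -1.457) = 180.4719°
|p|² = ρ² + z² = 1.45705² + 0.712² = 2.62994
κ = 2ρ / |p|² = 2×1.45705 / 2.62994 = 1.10805
θ = 2·atan2(ρ, z) = 2·atan2(1.45705, 0.712) = 2.23253 rad
ℓ = θ/κ = 2.23253/1.10805 = 2.01483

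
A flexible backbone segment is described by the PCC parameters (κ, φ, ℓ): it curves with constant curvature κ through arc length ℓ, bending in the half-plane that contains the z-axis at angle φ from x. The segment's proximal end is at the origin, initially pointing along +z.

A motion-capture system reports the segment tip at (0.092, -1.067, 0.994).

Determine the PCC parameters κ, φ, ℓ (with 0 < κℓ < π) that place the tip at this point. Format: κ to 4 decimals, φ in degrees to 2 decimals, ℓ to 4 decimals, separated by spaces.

ρ = √(x²+y²) = √(0.092² + -1.067²) = 1.07096
φ = atan2(y, x) mod 360° = atan2(-1.067, 0.092) = 274.9280°
|p|² = ρ² + z² = 1.07096² + 0.994² = 2.13499
κ = 2ρ / |p|² = 2×1.07096 / 2.13499 = 1.00325
θ = 2·atan2(ρ, z) = 2·atan2(1.07096, 0.994) = 1.64530 rad
ℓ = θ/κ = 1.64530/1.00325 = 1.63998

1.0032 274.93 1.6400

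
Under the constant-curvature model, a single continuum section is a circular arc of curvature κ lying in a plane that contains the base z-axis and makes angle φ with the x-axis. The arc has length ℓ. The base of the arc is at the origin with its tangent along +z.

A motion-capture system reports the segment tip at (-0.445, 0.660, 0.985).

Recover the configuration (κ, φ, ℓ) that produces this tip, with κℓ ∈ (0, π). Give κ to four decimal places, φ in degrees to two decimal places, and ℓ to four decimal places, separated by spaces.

ρ = √(x²+y²) = √(-0.445² + 0.660²) = 0.79601
φ = atan2(y, x) mod 360° = atan2(0.660, -0.445) = 123.9895°
|p|² = ρ² + z² = 0.79601² + 0.985² = 1.60385
κ = 2ρ / |p|² = 2×0.79601 / 1.60385 = 0.99262
θ = 2·atan2(ρ, z) = 2·atan2(0.79601, 0.985) = 1.35935 rad
ℓ = θ/κ = 1.35935/0.99262 = 1.36946

0.9926 123.99 1.3695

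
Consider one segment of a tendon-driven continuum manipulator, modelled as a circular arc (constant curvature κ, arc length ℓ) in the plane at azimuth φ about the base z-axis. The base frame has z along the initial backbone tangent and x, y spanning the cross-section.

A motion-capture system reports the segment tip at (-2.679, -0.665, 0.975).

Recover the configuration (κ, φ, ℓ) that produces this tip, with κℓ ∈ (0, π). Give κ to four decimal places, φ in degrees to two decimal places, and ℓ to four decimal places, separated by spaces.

0.6442 193.94 3.8227

ρ = √(x²+y²) = √(-2.679² + -0.665²) = 2.76030
φ = atan2(y, x) mod 360° = atan2(-0.665, -2.679) = 193.9406°
|p|² = ρ² + z² = 2.76030² + 0.975² = 8.56989
κ = 2ρ / |p|² = 2×2.76030 / 8.56989 = 0.64419
θ = 2·atan2(ρ, z) = 2·atan2(2.76030, 0.975) = 2.46251 rad
ℓ = θ/κ = 2.46251/0.64419 = 3.82267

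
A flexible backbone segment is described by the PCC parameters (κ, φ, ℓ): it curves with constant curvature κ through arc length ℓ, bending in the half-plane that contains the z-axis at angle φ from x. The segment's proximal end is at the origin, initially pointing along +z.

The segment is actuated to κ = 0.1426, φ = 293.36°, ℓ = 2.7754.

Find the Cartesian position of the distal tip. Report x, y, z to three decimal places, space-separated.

0.215 -0.498 2.704

θ = κ·ℓ = 0.1426 × 2.7754 = 0.39577 rad
ρ = (1 − cos θ)/κ = (1 − 0.92270)/0.1426 = 0.54208
z = sin θ / κ = 0.38552/0.1426 = 2.70351
x = ρ cos φ = 0.54208 × cos(293.36°) = 0.21494
y = ρ sin φ = 0.54208 × sin(293.36°) = -0.49765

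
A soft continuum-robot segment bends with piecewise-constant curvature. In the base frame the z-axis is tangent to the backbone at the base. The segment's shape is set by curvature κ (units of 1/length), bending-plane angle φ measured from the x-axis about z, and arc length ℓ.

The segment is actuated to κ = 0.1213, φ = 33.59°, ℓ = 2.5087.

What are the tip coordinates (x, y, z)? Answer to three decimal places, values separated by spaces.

0.316 0.210 2.470

θ = κ·ℓ = 0.1213 × 2.5087 = 0.30431 rad
ρ = (1 − cos θ)/κ = (1 − 0.95406)/0.1213 = 0.37877
z = sin θ / κ = 0.29963/0.1213 = 2.47016
x = ρ cos φ = 0.37877 × cos(33.59°) = 0.31552
y = ρ sin φ = 0.37877 × sin(33.59°) = 0.20955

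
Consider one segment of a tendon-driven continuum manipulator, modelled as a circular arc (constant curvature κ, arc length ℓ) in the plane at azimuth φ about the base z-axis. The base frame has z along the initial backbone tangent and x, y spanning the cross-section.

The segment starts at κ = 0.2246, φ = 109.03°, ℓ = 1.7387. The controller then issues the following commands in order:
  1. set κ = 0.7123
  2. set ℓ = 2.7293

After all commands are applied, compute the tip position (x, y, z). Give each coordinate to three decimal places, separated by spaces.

initial: κ=0.2246, φ=109.03°, ℓ=1.7387
cmd 1: set κ=0.7123 → (κ,φ,ℓ)=(0.7123,109.03°,1.7387) → tip=(-0.3084,0.8942,1.3271)
cmd 2: set ℓ=2.7293 → (κ,φ,ℓ)=(0.7123,109.03°,2.7293) → tip=(-0.6247,1.8112,1.3072)

-0.625 1.811 1.307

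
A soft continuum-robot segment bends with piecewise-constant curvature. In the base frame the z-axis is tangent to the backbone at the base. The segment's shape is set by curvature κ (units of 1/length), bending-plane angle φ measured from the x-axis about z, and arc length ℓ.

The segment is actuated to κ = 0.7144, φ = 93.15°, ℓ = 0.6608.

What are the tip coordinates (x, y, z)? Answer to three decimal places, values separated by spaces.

-0.008 0.153 0.637

θ = κ·ℓ = 0.7144 × 0.6608 = 0.47208 rad
ρ = (1 − cos θ)/κ = (1 − 0.89063)/0.7144 = 0.15310
z = sin θ / κ = 0.45474/0.7144 = 0.63653
x = ρ cos φ = 0.15310 × cos(93.15°) = -0.00841
y = ρ sin φ = 0.15310 × sin(93.15°) = 0.15287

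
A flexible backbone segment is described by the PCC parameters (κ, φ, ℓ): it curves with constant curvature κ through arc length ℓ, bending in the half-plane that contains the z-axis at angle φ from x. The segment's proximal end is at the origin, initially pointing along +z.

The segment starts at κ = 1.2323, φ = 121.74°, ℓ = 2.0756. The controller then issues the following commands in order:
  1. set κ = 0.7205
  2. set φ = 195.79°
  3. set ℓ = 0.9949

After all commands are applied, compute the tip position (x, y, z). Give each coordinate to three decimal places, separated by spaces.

-0.329 -0.093 0.912

initial: κ=1.2323, φ=121.74°, ℓ=2.0756
cmd 1: set κ=0.7205 → (κ,φ,ℓ)=(0.7205,121.74°,2.0756) → tip=(-0.6752,1.0915,1.3840)
cmd 2: set φ=195.79° → (κ,φ,ℓ)=(0.7205,195.79°,2.0756) → tip=(-1.2350,-0.3492,1.3840)
cmd 3: set ℓ=0.9949 → (κ,φ,ℓ)=(0.7205,195.79°,0.9949) → tip=(-0.3287,-0.0929,0.9119)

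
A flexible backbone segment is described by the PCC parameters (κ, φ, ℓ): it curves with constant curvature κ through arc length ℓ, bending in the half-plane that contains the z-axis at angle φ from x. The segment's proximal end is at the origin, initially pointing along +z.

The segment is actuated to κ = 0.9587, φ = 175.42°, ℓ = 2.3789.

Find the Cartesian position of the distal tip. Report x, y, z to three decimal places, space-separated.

-1.717 0.138 0.791

θ = κ·ℓ = 0.9587 × 2.3789 = 2.28065 rad
ρ = (1 − cos θ)/κ = (1 − -0.65172)/0.9587 = 1.72288
z = sin θ / κ = 0.75846/0.9587 = 0.79113
x = ρ cos φ = 1.72288 × cos(175.42°) = -1.71738
y = ρ sin φ = 1.72288 × sin(175.42°) = 0.13757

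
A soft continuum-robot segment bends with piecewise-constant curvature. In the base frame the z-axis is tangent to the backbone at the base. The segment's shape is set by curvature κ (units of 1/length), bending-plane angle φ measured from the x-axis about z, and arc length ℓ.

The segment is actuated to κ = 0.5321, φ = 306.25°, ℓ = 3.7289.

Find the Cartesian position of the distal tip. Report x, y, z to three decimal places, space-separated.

1.558 -2.124 1.721

θ = κ·ℓ = 0.5321 × 3.7289 = 1.98415 rad
ρ = (1 − cos θ)/κ = (1 − -0.40168)/0.5321 = 2.63424
z = sin θ / κ = 0.91578/0.5321 = 1.72107
x = ρ cos φ = 2.63424 × cos(306.25°) = 1.55765
y = ρ sin φ = 2.63424 × sin(306.25°) = -2.12437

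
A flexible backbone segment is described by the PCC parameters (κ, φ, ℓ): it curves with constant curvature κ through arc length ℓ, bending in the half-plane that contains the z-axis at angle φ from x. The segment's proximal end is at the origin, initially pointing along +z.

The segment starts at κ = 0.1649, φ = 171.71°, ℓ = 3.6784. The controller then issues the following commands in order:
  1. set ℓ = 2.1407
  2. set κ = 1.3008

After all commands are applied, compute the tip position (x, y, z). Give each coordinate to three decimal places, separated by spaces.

-1.473 0.215 0.269

initial: κ=0.1649, φ=171.71°, ℓ=3.6784
cmd 1: set ℓ=2.1407 → (κ,φ,ℓ)=(0.1649,171.71°,2.1407) → tip=(-0.3700,0.0539,2.0965)
cmd 2: set κ=1.3008 → (κ,φ,ℓ)=(1.3008,171.71°,2.1407) → tip=(-1.4735,0.2147,0.2686)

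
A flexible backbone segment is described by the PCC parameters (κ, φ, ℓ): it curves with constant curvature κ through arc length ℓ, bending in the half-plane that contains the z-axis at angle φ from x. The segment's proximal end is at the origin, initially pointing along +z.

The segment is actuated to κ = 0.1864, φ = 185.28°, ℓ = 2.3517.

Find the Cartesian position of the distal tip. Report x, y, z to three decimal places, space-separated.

θ = κ·ℓ = 0.1864 × 2.3517 = 0.43836 rad
ρ = (1 − cos θ)/κ = (1 − 0.90545)/0.1864 = 0.50724
z = sin θ / κ = 0.42445/0.1864 = 2.27710
x = ρ cos φ = 0.50724 × cos(185.28°) = -0.50509
y = ρ sin φ = 0.50724 × sin(185.28°) = -0.04668

-0.505 -0.047 2.277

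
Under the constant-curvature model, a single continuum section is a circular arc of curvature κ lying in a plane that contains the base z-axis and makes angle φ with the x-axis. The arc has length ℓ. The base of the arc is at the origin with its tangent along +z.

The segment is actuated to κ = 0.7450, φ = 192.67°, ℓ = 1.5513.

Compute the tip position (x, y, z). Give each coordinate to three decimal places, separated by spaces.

θ = κ·ℓ = 0.7450 × 1.5513 = 1.15572 rad
ρ = (1 − cos θ)/κ = (1 − 0.40326)/0.7450 = 0.80099
z = sin θ / κ = 0.91508/0.7450 = 1.22830
x = ρ cos φ = 0.80099 × cos(192.67°) = -0.78149
y = ρ sin φ = 0.80099 × sin(192.67°) = -0.17569

-0.781 -0.176 1.228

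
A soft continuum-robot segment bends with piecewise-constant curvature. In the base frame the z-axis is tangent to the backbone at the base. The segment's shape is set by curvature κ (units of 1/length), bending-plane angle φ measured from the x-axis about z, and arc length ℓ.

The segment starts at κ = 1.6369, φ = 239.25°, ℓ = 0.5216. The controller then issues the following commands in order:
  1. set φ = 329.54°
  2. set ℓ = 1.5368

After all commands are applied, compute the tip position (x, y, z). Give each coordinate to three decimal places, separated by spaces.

0.953 -0.561 0.358

initial: κ=1.6369, φ=239.25°, ℓ=0.5216
cmd 1: set φ=329.54° → (κ,φ,ℓ)=(1.6369,329.54°,0.5216) → tip=(0.1806,-0.1062,0.4605)
cmd 2: set ℓ=1.5368 → (κ,φ,ℓ)=(1.6369,329.54°,1.5368) → tip=(0.9533,-0.5607,0.3579)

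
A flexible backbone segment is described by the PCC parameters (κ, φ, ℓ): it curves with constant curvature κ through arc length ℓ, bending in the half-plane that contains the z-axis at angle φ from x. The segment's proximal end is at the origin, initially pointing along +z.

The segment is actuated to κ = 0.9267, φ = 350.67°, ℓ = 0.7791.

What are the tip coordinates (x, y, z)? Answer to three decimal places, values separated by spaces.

θ = κ·ℓ = 0.9267 × 0.7791 = 0.72199 rad
ρ = (1 − cos θ)/κ = (1 − 0.75049)/0.9267 = 0.26924
z = sin θ / κ = 0.66088/0.9267 = 0.71316
x = ρ cos φ = 0.26924 × cos(350.67°) = 0.26568
y = ρ sin φ = 0.26924 × sin(350.67°) = -0.04365

0.266 -0.044 0.713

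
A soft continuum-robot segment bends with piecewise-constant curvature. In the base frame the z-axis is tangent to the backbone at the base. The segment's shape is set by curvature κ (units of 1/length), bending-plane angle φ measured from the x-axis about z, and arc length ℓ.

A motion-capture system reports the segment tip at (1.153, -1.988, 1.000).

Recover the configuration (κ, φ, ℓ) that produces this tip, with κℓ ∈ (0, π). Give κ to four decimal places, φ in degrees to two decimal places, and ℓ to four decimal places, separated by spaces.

ρ = √(x²+y²) = √(1.153² + -1.988²) = 2.29816
φ = atan2(y, x) mod 360° = atan2(-1.988, 1.153) = 300.1129°
|p|² = ρ² + z² = 2.29816² + 1.000² = 6.28155
κ = 2ρ / |p|² = 2×2.29816 / 6.28155 = 0.73172
θ = 2·atan2(ρ, z) = 2·atan2(2.29816, 1.000) = 2.32075 rad
ℓ = θ/κ = 2.32075/0.73172 = 3.17165

0.7317 300.11 3.1716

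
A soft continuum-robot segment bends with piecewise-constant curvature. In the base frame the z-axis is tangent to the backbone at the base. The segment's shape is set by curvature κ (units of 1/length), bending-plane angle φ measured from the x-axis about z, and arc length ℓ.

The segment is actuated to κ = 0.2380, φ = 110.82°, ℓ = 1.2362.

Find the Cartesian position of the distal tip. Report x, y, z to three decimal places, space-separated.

-0.064 0.169 1.218

θ = κ·ℓ = 0.2380 × 1.2362 = 0.29422 rad
ρ = (1 − cos θ)/κ = (1 − 0.95703)/0.2380 = 0.18055
z = sin θ / κ = 0.28999/0.2380 = 1.21844
x = ρ cos φ = 0.18055 × cos(110.82°) = -0.06417
y = ρ sin φ = 0.18055 × sin(110.82°) = 0.16876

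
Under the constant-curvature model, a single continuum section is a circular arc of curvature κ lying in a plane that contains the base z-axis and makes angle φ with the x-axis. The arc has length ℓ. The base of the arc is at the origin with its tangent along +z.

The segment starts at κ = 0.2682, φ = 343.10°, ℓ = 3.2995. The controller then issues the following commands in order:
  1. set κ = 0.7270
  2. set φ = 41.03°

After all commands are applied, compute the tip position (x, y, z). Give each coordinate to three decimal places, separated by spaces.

1.802 1.568 0.930

initial: κ=0.2682, φ=343.10°, ℓ=3.2995
cmd 1: set κ=0.7270 → (κ,φ,ℓ)=(0.7270,343.10°,3.2995) → tip=(2.2855,-0.6944,0.9304)
cmd 2: set φ=41.03° → (κ,φ,ℓ)=(0.7270,41.03°,3.2995) → tip=(1.8019,1.5680,0.9304)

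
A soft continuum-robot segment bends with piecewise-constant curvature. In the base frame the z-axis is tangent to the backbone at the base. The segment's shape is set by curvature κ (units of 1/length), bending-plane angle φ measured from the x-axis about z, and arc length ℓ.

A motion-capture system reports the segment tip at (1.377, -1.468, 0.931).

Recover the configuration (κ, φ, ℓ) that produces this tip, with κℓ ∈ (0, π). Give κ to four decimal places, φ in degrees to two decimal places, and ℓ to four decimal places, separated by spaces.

0.8185 313.17 2.7795

ρ = √(x²+y²) = √(1.377² + -1.468²) = 2.01275
φ = atan2(y, x) mod 360° = atan2(-1.468, 1.377) = 313.1680°
|p|² = ρ² + z² = 2.01275² + 0.931² = 4.91791
κ = 2ρ / |p|² = 2×2.01275 / 4.91791 = 0.81854
θ = 2·atan2(ρ, z) = 2·atan2(2.01275, 0.931) = 2.27511 rad
ℓ = θ/κ = 2.27511/0.81854 = 2.77948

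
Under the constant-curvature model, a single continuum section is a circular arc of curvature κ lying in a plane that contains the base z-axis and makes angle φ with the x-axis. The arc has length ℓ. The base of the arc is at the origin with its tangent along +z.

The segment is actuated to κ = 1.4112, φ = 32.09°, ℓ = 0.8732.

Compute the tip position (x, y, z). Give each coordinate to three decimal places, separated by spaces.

0.401 0.251 0.668

θ = κ·ℓ = 1.4112 × 0.8732 = 1.23226 rad
ρ = (1 − cos θ)/κ = (1 − 0.33211)/1.4112 = 0.47328
z = sin θ / κ = 0.94324/1.4112 = 0.66840
x = ρ cos φ = 0.47328 × cos(32.09°) = 0.40097
y = ρ sin φ = 0.47328 × sin(32.09°) = 0.25143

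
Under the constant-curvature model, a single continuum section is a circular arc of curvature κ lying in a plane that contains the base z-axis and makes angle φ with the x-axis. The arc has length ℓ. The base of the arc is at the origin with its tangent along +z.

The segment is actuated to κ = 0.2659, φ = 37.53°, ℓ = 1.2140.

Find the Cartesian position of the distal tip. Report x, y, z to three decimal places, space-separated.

θ = κ·ℓ = 0.2659 × 1.2140 = 0.32280 rad
ρ = (1 − cos θ)/κ = (1 − 0.94835)/0.2659 = 0.19425
z = sin θ / κ = 0.31723/0.2659 = 1.19303
x = ρ cos φ = 0.19425 × cos(37.53°) = 0.15404
y = ρ sin φ = 0.19425 × sin(37.53°) = 0.11833

0.154 0.118 1.193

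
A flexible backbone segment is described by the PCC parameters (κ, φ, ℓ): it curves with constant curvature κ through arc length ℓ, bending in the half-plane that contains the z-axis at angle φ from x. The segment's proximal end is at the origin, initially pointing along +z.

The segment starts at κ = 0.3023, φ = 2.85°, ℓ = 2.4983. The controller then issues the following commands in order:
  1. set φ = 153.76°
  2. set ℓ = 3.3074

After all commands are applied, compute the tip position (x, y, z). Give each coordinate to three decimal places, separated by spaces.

-1.364 0.672 2.783

initial: κ=0.3023, φ=2.85°, ℓ=2.4983
cmd 1: set φ=153.76° → (κ,φ,ℓ)=(0.3023,153.76°,2.4983) → tip=(-0.8067,0.3977,2.2675)
cmd 2: set ℓ=3.3074 → (κ,φ,ℓ)=(0.3023,153.76°,3.3074) → tip=(-1.3635,0.6721,2.7833)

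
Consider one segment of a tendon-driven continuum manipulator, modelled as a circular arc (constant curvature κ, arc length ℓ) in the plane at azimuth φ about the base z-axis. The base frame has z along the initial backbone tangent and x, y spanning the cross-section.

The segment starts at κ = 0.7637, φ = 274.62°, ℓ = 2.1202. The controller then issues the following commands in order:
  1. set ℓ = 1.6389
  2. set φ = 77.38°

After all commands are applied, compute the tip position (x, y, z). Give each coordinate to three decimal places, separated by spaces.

0.196 0.877 1.243

initial: κ=0.7637, φ=274.62°, ℓ=2.1202
cmd 1: set ℓ=1.6389 → (κ,φ,ℓ)=(0.7637,274.62°,1.6389) → tip=(0.0724,-0.8956,1.2433)
cmd 2: set φ=77.38° → (κ,φ,ℓ)=(0.7637,77.38°,1.6389) → tip=(0.1963,0.8768,1.2433)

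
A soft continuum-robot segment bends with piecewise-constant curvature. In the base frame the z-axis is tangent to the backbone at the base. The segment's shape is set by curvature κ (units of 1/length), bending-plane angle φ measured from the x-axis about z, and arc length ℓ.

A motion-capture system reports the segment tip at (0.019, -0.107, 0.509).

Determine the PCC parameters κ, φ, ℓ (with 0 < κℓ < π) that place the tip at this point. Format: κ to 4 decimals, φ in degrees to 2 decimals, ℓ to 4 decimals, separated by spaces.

0.8023 280.07 0.5243

ρ = √(x²+y²) = √(0.019² + -0.107²) = 0.10867
φ = atan2(y, x) mod 360° = atan2(-0.107, 0.019) = 280.0691°
|p|² = ρ² + z² = 0.10867² + 0.509² = 0.27089
κ = 2ρ / |p|² = 2×0.10867 / 0.27089 = 0.80234
θ = 2·atan2(ρ, z) = 2·atan2(0.10867, 0.509) = 0.42069 rad
ℓ = θ/κ = 0.42069/0.80234 = 0.52433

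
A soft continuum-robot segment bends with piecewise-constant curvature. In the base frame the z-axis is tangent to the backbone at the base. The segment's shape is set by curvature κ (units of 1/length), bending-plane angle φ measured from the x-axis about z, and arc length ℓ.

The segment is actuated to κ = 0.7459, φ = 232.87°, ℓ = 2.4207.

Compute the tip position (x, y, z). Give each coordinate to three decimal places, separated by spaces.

-0.998 -1.318 1.304

θ = κ·ℓ = 0.7459 × 2.4207 = 1.80560 rad
ρ = (1 − cos θ)/κ = (1 − -0.23265)/0.7459 = 1.65257
z = sin θ / κ = 0.97256/0.7459 = 1.30387
x = ρ cos φ = 1.65257 × cos(232.87°) = -0.99753
y = ρ sin φ = 1.65257 × sin(232.87°) = -1.31754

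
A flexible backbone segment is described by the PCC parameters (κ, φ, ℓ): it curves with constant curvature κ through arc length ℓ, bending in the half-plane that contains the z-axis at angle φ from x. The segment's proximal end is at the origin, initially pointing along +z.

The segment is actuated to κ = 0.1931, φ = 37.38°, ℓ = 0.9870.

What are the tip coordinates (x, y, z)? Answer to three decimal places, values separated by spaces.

0.075 0.057 0.981

θ = κ·ℓ = 0.1931 × 0.9870 = 0.19059 rad
ρ = (1 − cos θ)/κ = (1 − 0.98189)/0.1931 = 0.09377
z = sin θ / κ = 0.18944/0.1931 = 0.98104
x = ρ cos φ = 0.09377 × cos(37.38°) = 0.07451
y = ρ sin φ = 0.09377 × sin(37.38°) = 0.05693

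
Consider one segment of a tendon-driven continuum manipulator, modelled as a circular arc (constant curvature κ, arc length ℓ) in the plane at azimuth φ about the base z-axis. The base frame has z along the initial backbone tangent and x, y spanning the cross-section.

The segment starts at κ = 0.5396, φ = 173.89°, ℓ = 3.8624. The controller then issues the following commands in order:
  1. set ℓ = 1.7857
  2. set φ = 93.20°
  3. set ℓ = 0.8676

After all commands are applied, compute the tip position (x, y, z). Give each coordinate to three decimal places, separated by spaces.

initial: κ=0.5396, φ=173.89°, ℓ=3.8624
cmd 1: set ℓ=1.7857 → (κ,φ,ℓ)=(0.5396,173.89°,1.7857) → tip=(-0.7913,0.0847,1.5219)
cmd 2: set φ=93.20° → (κ,φ,ℓ)=(0.5396,93.20°,1.7857) → tip=(-0.0444,0.7945,1.5219)
cmd 3: set ℓ=0.8676 → (κ,φ,ℓ)=(0.5396,93.20°,0.8676) → tip=(-0.0111,0.1991,0.8363)

-0.011 0.199 0.836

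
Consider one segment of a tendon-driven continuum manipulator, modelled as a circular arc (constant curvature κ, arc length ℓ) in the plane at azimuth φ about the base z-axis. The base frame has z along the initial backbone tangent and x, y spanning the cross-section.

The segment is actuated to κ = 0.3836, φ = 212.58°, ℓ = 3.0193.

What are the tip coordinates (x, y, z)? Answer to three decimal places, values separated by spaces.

-1.316 -0.841 2.388

θ = κ·ℓ = 0.3836 × 3.0193 = 1.15820 rad
ρ = (1 − cos θ)/κ = (1 − 0.40099)/0.3836 = 1.56156
z = sin θ / κ = 0.91608/0.3836 = 2.38812
x = ρ cos φ = 1.56156 × cos(212.58°) = -1.31583
y = ρ sin φ = 1.56156 × sin(212.58°) = -0.84086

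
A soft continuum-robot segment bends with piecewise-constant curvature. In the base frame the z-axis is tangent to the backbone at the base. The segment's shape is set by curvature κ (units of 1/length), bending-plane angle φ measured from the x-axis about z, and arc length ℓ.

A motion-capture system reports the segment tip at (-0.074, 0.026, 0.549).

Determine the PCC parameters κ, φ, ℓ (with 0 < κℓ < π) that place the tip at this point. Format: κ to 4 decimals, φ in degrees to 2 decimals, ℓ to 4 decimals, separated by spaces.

0.5101 160.64 0.5564

ρ = √(x²+y²) = √(-0.074² + 0.026²) = 0.07843
φ = atan2(y, x) mod 360° = atan2(0.026, -0.074) = 160.6410°
|p|² = ρ² + z² = 0.07843² + 0.549² = 0.30755
κ = 2ρ / |p|² = 2×0.07843 / 0.30755 = 0.51006
θ = 2·atan2(ρ, z) = 2·atan2(0.07843, 0.549) = 0.28382 rad
ℓ = θ/κ = 0.28382/0.51006 = 0.55644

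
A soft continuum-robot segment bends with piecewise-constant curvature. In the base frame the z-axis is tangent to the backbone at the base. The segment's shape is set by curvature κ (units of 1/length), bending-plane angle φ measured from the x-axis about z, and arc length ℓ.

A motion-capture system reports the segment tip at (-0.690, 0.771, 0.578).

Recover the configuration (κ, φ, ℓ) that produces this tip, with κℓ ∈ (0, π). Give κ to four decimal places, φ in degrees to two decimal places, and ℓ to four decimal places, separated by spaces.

ρ = √(x²+y²) = √(-0.690² + 0.771²) = 1.03467
φ = atan2(y, x) mod 360° = atan2(0.771, -0.690) = 131.8267°
|p|² = ρ² + z² = 1.03467² + 0.578² = 1.40462
κ = 2ρ / |p|² = 2×1.03467 / 1.40462 = 1.47323
θ = 2·atan2(ρ, z) = 2·atan2(1.03467, 0.578) = 2.12270 rad
ℓ = θ/κ = 2.12270/1.47323 = 1.44084

1.4732 131.83 1.4408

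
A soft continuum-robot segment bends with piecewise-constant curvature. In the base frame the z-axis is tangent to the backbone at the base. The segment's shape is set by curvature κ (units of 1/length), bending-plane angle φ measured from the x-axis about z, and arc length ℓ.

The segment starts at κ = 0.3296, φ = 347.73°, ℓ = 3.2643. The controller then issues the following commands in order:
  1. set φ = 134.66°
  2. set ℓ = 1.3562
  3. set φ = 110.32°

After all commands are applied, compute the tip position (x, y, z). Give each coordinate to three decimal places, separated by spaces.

initial: κ=0.3296, φ=347.73°, ℓ=3.2643
cmd 1: set φ=134.66° → (κ,φ,ℓ)=(0.3296,134.66°,3.2643) → tip=(-1.1198,1.1331,2.6700)
cmd 2: set ℓ=1.3562 → (κ,φ,ℓ)=(0.3296,134.66°,1.3562) → tip=(-0.2095,0.2120,1.3115)
cmd 3: set φ=110.32° → (κ,φ,ℓ)=(0.3296,110.32°,1.3562) → tip=(-0.1035,0.2795,1.3115)

-0.104 0.280 1.311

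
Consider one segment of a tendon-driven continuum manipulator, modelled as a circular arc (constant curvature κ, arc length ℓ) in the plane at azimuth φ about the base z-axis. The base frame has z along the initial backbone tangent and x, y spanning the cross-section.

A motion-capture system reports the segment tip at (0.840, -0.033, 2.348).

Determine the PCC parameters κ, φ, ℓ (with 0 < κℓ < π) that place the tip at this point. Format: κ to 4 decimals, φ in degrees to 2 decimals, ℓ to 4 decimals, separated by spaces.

ρ = √(x²+y²) = √(0.840² + -0.033²) = 0.84065
φ = atan2(y, x) mod 360° = atan2(-0.033, 0.840) = 357.7503°
|p|² = ρ² + z² = 0.84065² + 2.348² = 6.21979
κ = 2ρ / |p|² = 2×0.84065 / 6.21979 = 0.27031
θ = 2·atan2(ρ, z) = 2·atan2(0.84065, 2.348) = 0.68762 rad
ℓ = θ/κ = 0.68762/0.27031 = 2.54377

0.2703 357.75 2.5438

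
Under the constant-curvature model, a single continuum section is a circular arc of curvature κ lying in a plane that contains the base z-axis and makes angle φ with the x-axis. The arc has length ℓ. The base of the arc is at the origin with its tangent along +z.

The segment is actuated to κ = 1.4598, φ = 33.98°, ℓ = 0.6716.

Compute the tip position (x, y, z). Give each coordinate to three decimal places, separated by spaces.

0.252 0.170 0.569

θ = κ·ℓ = 1.4598 × 0.6716 = 0.98040 rad
ρ = (1 − cos θ)/κ = (1 − 0.55669)/1.4598 = 0.30368
z = sin θ / κ = 0.83072/1.4598 = 0.56906
x = ρ cos φ = 0.30368 × cos(33.98°) = 0.25182
y = ρ sin φ = 0.30368 × sin(33.98°) = 0.16973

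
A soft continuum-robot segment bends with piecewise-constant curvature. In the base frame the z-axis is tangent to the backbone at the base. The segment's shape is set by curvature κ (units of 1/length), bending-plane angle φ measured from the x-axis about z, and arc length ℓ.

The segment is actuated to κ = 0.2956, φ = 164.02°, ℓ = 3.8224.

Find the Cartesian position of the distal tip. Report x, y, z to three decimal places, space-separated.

θ = κ·ℓ = 0.2956 × 3.8224 = 1.12990 rad
ρ = (1 − cos θ)/κ = (1 − 0.42675)/0.2956 = 1.93928
z = sin θ / κ = 0.90437/0.2956 = 3.05944
x = ρ cos φ = 1.93928 × cos(164.02°) = -1.86434
y = ρ sin φ = 1.93928 × sin(164.02°) = 0.53389

-1.864 0.534 3.059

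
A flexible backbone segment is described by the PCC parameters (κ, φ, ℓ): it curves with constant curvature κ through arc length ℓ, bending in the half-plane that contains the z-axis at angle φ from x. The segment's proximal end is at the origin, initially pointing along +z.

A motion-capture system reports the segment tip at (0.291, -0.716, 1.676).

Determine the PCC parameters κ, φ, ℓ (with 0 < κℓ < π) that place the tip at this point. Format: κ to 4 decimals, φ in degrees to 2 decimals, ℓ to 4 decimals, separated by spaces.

ρ = √(x²+y²) = √(0.291² + -0.716²) = 0.77288
φ = atan2(y, x) mod 360° = atan2(-0.716, 0.291) = 292.1180°
|p|² = ρ² + z² = 0.77288² + 1.676² = 3.40631
κ = 2ρ / |p|² = 2×0.77288 / 3.40631 = 0.45379
θ = 2·atan2(ρ, z) = 2·atan2(0.77288, 1.676) = 0.86416 rad
ℓ = θ/κ = 0.86416/0.45379 = 1.90432

0.4538 292.12 1.9043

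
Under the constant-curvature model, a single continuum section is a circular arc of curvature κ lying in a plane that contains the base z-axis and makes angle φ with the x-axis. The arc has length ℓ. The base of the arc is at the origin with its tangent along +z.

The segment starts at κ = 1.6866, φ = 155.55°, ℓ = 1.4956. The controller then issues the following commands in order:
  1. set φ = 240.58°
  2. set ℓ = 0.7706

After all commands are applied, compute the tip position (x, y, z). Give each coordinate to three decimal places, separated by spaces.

-0.213 -0.378 0.571

initial: κ=1.6866, φ=155.55°, ℓ=1.4956
cmd 1: set φ=240.58° → (κ,φ,ℓ)=(1.6866,240.58°,1.4956) → tip=(-0.5284,-0.9370,0.3441)
cmd 2: set ℓ=0.7706 → (κ,φ,ℓ)=(1.6866,240.58°,0.7706) → tip=(-0.2132,-0.3781,0.5713)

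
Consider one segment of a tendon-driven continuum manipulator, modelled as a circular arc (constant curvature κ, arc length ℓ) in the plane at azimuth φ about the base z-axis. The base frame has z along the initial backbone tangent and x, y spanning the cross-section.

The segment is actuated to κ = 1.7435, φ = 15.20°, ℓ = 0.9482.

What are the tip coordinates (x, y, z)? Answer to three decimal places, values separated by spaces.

0.599 0.163 0.572

θ = κ·ℓ = 1.7435 × 0.9482 = 1.65319 rad
ρ = (1 − cos θ)/κ = (1 − -0.08230)/1.7435 = 0.62076
z = sin θ / κ = 0.99661/1.7435 = 0.57161
x = ρ cos φ = 0.62076 × cos(15.20°) = 0.59904
y = ρ sin φ = 0.62076 × sin(15.20°) = 0.16276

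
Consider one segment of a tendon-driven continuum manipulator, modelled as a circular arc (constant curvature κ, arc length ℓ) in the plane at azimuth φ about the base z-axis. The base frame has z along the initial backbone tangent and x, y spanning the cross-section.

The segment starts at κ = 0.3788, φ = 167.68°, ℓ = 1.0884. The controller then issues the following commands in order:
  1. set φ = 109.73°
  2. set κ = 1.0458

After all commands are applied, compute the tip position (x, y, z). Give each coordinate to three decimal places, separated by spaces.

-0.187 0.523 0.868

initial: κ=0.3788, φ=167.68°, ℓ=1.0884
cmd 1: set φ=109.73° → (κ,φ,ℓ)=(0.3788,109.73°,1.0884) → tip=(-0.0747,0.2082,1.0578)
cmd 2: set κ=1.0458 → (κ,φ,ℓ)=(1.0458,109.73°,1.0884) → tip=(-0.1875,0.5228,0.8681)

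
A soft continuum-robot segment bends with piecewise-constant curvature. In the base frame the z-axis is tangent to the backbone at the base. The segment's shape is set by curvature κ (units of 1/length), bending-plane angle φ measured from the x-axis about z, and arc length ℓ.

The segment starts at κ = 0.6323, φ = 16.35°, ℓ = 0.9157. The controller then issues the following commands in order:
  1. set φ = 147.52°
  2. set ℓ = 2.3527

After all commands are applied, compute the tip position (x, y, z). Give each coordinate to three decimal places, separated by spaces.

initial: κ=0.6323, φ=16.35°, ℓ=0.9157
cmd 1: set φ=147.52° → (κ,φ,ℓ)=(0.6323,147.52°,0.9157) → tip=(-0.2174,0.1384,0.8654)
cmd 2: set ℓ=2.3527 → (κ,φ,ℓ)=(0.6323,147.52°,2.3527) → tip=(-1.2233,0.7787,1.5761)

-1.223 0.779 1.576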